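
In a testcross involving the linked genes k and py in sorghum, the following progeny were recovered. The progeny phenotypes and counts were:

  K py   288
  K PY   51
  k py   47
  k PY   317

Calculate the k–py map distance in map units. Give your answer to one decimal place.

13.9 map units

The two most frequent classes, K py (288) and k PY (317), are the parental types, so the F1 was K py / k PY.
The recombinant classes are K PY and k py: 51 + 47 = 98.
Recombination frequency = 98/703 = 0.1394 ≈ 13.9%, i.e. 13.9 map units.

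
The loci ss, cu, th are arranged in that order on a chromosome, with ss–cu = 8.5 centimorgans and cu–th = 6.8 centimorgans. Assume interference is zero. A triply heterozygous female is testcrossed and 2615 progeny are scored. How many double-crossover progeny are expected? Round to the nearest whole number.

Map distances give recombination frequencies of 0.085 and 0.068 for the two intervals.
With no interference, expected double-crossover frequency = 0.085 × 0.068 = 0.00578.
Expected number = 0.00578 × 2615 = 15.11 ≈ 15.

15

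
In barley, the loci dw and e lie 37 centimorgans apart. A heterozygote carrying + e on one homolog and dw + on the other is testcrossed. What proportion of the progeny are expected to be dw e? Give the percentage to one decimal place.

A map distance of 37 centimorgans corresponds to a recombination frequency of 0.370.
The F1 is + e / dw +, so dw e is a recombinant gamete class with expected frequency r/2 = 0.370/2 = 0.1850.
That is 0.1850 = 18.5% of the progeny.

18.5%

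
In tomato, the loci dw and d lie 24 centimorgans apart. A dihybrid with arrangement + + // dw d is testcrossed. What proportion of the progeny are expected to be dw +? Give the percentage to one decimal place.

12.0%

A map distance of 24 centimorgans corresponds to a recombination frequency of 0.240.
The F1 is + + / dw d, so dw + is a recombinant gamete class with expected frequency r/2 = 0.240/2 = 0.1200.
That is 0.1200 = 12.0% of the progeny.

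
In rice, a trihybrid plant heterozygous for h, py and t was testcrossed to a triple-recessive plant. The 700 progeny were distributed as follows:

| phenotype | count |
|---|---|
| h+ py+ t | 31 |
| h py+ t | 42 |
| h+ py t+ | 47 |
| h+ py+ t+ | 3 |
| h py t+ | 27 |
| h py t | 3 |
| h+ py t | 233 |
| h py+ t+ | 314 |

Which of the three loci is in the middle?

h

The two most frequent reciprocal classes, h py+ t+ and h+ py t, are the parental types, so the F1 was h py+ t+ / h+ py t.
The two rarest classes, h+ py+ t+ and h py t, are the double crossovers. Comparing them with the parentals, only the h allele has switched, so h is the middle locus and the order is py – h – t.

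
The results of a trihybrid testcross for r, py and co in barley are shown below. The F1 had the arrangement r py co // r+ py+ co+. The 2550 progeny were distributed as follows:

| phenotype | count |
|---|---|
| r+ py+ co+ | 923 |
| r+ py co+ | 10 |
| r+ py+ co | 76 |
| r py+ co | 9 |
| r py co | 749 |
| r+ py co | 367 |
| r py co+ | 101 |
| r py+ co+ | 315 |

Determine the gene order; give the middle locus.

py

The two rarest classes, r py+ co and r+ py co+, are the double crossovers. Comparing them with the parentals, only the py allele has switched, so py is the middle locus and the order is co – py – r.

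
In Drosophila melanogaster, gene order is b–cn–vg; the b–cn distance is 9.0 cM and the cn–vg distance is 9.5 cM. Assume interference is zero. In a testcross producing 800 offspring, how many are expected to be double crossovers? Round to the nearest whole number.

Map distances give recombination frequencies of 0.090 and 0.095 for the two intervals.
With no interference, expected double-crossover frequency = 0.090 × 0.095 = 0.00855.
Expected number = 0.00855 × 800 = 6.84 ≈ 7.

7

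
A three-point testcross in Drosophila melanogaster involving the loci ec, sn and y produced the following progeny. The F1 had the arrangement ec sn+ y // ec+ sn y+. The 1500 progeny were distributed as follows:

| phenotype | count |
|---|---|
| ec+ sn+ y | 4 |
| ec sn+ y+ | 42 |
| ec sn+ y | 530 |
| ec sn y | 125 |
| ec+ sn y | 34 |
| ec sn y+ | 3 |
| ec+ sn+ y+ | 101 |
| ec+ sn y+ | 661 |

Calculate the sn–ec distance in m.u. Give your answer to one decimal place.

15.5 m.u.

The two rarest classes, ec+ sn+ y and ec sn y+, are the double crossovers. Comparing them with the parentals, only the ec allele has switched, so ec is the middle locus and the order is y – ec – sn.
Crossovers in the ec–sn interval produce the single-crossover classes ec sn y and ec+ sn+ y+ (125 + 101 = 226) plus the double crossovers (7).
RF(ec–sn) = (226 + 7) / 1500 = 233/1500 = 0.1553 → 15.5 m.u.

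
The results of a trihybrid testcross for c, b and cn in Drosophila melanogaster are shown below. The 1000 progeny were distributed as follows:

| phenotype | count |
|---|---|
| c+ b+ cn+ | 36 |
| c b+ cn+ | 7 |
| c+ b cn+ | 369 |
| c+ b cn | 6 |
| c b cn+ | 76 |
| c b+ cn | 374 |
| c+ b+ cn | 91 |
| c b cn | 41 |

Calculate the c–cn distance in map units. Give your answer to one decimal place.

The two most frequent reciprocal classes, c+ b cn+ and c b+ cn, are the parental types, so the F1 was c+ b cn+ / c b+ cn.
The two rarest classes, c+ b cn and c b+ cn+, are the double crossovers. Comparing them with the parentals, only the cn allele has switched, so cn is the middle locus and the order is c – cn – b.
Crossovers in the c–cn interval produce the single-crossover classes c b cn+ and c+ b+ cn (76 + 91 = 167) plus the double crossovers (13).
RF(c–cn) = (167 + 13) / 1000 = 180/1000 = 0.1800 → 18.0 map units.

18.0 map units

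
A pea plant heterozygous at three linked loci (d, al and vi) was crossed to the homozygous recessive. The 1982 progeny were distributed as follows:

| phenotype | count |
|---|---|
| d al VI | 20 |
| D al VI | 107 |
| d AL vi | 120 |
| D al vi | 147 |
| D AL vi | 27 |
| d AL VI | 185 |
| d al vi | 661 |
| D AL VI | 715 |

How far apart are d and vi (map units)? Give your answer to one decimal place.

The two most frequent reciprocal classes, d al vi and D AL VI, are the parental types, so the F1 was d al vi / D AL VI.
The two rarest classes, d al VI and D AL vi, are the double crossovers. Comparing them with the parentals, only the vi allele has switched, so vi is the middle locus and the order is al – vi – d.
Crossovers in the vi–d interval produce the single-crossover classes D al vi and d AL VI (147 + 185 = 332) plus the double crossovers (47).
RF(vi–d) = (332 + 47) / 1982 = 379/1982 = 0.1912 → 19.1 map units.

19.1 map units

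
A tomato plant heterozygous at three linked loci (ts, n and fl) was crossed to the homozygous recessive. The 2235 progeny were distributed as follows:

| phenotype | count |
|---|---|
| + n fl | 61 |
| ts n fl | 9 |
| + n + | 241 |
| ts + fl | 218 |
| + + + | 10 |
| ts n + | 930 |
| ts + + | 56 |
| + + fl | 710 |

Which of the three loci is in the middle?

fl

The two most frequent reciprocal classes, ts n + and + + fl, are the parental types, so the F1 was ts n + / + + fl.
The two rarest classes, ts n fl and + + +, are the double crossovers. Comparing them with the parentals, only the fl allele has switched, so fl is the middle locus and the order is n – fl – ts.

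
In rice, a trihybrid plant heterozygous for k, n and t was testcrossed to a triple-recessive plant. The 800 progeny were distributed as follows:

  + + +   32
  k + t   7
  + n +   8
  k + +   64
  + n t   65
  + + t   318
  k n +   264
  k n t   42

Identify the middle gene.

k

The two most frequent reciprocal classes, + + t and k n +, are the parental types, so the F1 was + + t / k n +.
The two rarest classes, k + t and + n +, are the double crossovers. Comparing them with the parentals, only the k allele has switched, so k is the middle locus and the order is t – k – n.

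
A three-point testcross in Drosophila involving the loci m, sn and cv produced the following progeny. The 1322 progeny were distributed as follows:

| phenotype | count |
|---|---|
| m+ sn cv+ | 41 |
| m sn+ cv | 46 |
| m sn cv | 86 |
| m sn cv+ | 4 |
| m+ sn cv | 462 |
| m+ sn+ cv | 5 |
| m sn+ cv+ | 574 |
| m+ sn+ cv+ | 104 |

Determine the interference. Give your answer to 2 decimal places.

The two most frequent reciprocal classes, m+ sn cv and m sn+ cv+, are the parental types, so the F1 was m+ sn cv / m sn+ cv+.
The two rarest classes, m+ sn+ cv and m sn cv+, are the double crossovers. Comparing them with the parentals, only the sn allele has switched, so sn is the middle locus and the order is m – sn – cv.
m–sn: (190 + 9)/1322 = 0.1505; sn–cv: (87 + 9)/1322 = 0.0726.
Expected DCO frequency = 0.1505 × 0.0726 ≈ 0.01093; observed = 9/1322 ≈ 0.00681.
Coefficient of coincidence = 0.00681/0.01093 ≈ 0.62; interference = 1 − 0.62 = 0.38.

0.38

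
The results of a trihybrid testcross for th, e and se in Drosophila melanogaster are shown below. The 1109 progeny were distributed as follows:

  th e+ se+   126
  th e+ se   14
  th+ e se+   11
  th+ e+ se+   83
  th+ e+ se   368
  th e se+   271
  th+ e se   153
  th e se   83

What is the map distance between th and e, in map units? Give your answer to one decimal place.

The two most frequent reciprocal classes, th+ e+ se and th e se+, are the parental types, so the F1 was th+ e+ se / th e se+.
The two rarest classes, th e+ se and th+ e se+, are the double crossovers. Comparing them with the parentals, only the th allele has switched, so th is the middle locus and the order is se – th – e.
Crossovers in the th–e interval produce the single-crossover classes th+ e se and th e+ se+ (153 + 126 = 279) plus the double crossovers (25).
RF(th–e) = (279 + 25) / 1109 = 304/1109 = 0.2741 → 27.4 map units.

27.4 map units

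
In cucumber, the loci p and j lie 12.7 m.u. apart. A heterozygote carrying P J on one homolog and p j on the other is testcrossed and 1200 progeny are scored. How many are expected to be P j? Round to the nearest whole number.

A map distance of 12.7 m.u. corresponds to a recombination frequency of 0.127.
The F1 is P J / p j, so P j is a recombinant gamete class with expected frequency r/2 = 0.127/2 = 0.0635.
Expected number = 0.0635 × 1200 = 76.20 ≈ 76.

76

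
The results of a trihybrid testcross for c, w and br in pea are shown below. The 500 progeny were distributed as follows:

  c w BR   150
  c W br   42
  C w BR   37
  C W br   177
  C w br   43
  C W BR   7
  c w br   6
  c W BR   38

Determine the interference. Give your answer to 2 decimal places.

The two most frequent reciprocal classes, C W br and c w BR, are the parental types, so the F1 was C W br / c w BR.
The two rarest classes, C W BR and c w br, are the double crossovers. Comparing them with the parentals, only the br allele has switched, so br is the middle locus and the order is c – br – w.
c–br: (79 + 13)/500 = 0.1840; br–w: (81 + 13)/500 = 0.1880.
Expected DCO frequency = 0.1840 × 0.1880 ≈ 0.03459; observed = 13/500 ≈ 0.02600.
Coefficient of coincidence = 0.02600/0.03459 ≈ 0.75; interference = 1 − 0.75 = 0.25.

0.25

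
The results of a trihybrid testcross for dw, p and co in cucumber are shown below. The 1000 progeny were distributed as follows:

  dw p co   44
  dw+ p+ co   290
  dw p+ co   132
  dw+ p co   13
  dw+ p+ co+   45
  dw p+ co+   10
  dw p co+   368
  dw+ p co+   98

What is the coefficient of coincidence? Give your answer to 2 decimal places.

The two most frequent reciprocal classes, dw p co+ and dw+ p+ co, are the parental types, so the F1 was dw p co+ / dw+ p+ co.
The two rarest classes, dw p+ co+ and dw+ p co, are the double crossovers. Comparing them with the parentals, only the p allele has switched, so p is the middle locus and the order is co – p – dw.
co–p: (89 + 23)/1000 = 0.1120; p–dw: (230 + 23)/1000 = 0.2530.
Expected DCO frequency = 0.1120 × 0.2530 ≈ 0.02834; observed = 23/1000 ≈ 0.02300.
Coefficient of coincidence = 0.02300/0.02834 ≈ 0.81.

0.81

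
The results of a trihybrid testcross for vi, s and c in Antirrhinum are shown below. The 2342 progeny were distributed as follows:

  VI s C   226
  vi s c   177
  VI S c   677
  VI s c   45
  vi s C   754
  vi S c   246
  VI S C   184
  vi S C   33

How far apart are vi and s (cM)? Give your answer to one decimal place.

The two most frequent reciprocal classes, VI S c and vi s C, are the parental types, so the F1 was VI S c / vi s C.
The two rarest classes, VI s c and vi S C, are the double crossovers. Comparing them with the parentals, only the s allele has switched, so s is the middle locus and the order is vi – s – c.
Crossovers in the vi–s interval produce the single-crossover classes vi S c and VI s C (246 + 226 = 472) plus the double crossovers (78).
RF(vi–s) = (472 + 78) / 2342 = 550/2342 = 0.2348 → 23.5 cM.

23.5 cM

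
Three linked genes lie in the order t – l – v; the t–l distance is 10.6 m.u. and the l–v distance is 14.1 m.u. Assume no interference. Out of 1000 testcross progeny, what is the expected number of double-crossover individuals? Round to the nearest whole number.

15

Map distances give recombination frequencies of 0.106 and 0.141 for the two intervals.
With no interference, expected double-crossover frequency = 0.106 × 0.141 = 0.01495.
Expected number = 0.01495 × 1000 = 14.95 ≈ 15.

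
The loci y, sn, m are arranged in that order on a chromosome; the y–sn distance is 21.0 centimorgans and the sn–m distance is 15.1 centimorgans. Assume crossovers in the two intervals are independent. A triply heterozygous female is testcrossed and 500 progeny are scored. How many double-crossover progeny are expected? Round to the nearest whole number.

16

Map distances give recombination frequencies of 0.210 and 0.151 for the two intervals.
With no interference, expected double-crossover frequency = 0.210 × 0.151 = 0.03171.
Expected number = 0.03171 × 500 = 15.85 ≈ 16.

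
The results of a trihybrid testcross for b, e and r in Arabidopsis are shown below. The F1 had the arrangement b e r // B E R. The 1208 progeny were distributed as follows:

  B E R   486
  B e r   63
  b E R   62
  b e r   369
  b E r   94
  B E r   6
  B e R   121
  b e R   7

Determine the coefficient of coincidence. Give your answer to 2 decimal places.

The two rarest classes, b e R and B E r, are the double crossovers. Comparing them with the parentals, only the r allele has switched, so r is the middle locus and the order is e – r – b.
e–r: (215 + 13)/1208 = 0.1887; r–b: (125 + 13)/1208 = 0.1142.
Expected DCO frequency = 0.1887 × 0.1142 ≈ 0.02155; observed = 13/1208 ≈ 0.01076.
Coefficient of coincidence = 0.01076/0.02155 ≈ 0.50.

0.50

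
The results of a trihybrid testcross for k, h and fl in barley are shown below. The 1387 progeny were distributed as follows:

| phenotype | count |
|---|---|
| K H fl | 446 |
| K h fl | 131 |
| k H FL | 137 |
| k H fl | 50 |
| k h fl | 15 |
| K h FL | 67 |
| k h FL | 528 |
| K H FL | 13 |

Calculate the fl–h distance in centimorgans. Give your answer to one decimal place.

The two most frequent reciprocal classes, K H fl and k h FL, are the parental types, so the F1 was K H fl / k h FL.
The two rarest classes, K H FL and k h fl, are the double crossovers. Comparing them with the parentals, only the fl allele has switched, so fl is the middle locus and the order is h – fl – k.
Crossovers in the h–fl interval produce the single-crossover classes K h fl and k H FL (131 + 137 = 268) plus the double crossovers (28).
RF(h–fl) = (268 + 28) / 1387 = 296/1387 = 0.2134 → 21.3 centimorgans.

21.3 centimorgans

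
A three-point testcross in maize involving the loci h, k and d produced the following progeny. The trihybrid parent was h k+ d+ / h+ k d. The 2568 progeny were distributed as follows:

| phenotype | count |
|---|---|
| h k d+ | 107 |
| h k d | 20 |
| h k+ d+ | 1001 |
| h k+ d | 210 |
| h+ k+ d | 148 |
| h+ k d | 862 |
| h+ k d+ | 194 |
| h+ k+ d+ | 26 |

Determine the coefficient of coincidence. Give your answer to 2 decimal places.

0.87

The two rarest classes, h+ k+ d+ and h k d, are the double crossovers. Comparing them with the parentals, only the h allele has switched, so h is the middle locus and the order is d – h – k.
d–h: (404 + 46)/2568 = 0.1752; h–k: (255 + 46)/2568 = 0.1172.
Expected DCO frequency = 0.1752 × 0.1172 ≈ 0.02053; observed = 46/2568 ≈ 0.01791.
Coefficient of coincidence = 0.01791/0.02053 ≈ 0.87.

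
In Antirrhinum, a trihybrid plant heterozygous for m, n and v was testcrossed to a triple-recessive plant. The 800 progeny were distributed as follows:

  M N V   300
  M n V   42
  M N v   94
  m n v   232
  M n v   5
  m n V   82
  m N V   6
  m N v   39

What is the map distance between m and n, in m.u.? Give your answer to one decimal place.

11.5 m.u.

The two most frequent reciprocal classes, M N V and m n v, are the parental types, so the F1 was M N V / m n v.
The two rarest classes, m N V and M n v, are the double crossovers. Comparing them with the parentals, only the m allele has switched, so m is the middle locus and the order is n – m – v.
Crossovers in the n–m interval produce the single-crossover classes M n V and m N v (42 + 39 = 81) plus the double crossovers (11).
RF(n–m) = (81 + 11) / 800 = 92/800 = 0.1150 → 11.5 m.u.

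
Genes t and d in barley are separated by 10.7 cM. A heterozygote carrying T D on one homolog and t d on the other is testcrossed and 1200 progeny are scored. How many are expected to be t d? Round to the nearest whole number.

A map distance of 10.7 cM corresponds to a recombination frequency of 0.107.
The F1 is T D / t d, so t d is a parental gamete class with expected frequency (1 − r)/2 = 0.893/2 = 0.4465.
Expected number = 0.4465 × 1200 = 535.80 ≈ 536.

536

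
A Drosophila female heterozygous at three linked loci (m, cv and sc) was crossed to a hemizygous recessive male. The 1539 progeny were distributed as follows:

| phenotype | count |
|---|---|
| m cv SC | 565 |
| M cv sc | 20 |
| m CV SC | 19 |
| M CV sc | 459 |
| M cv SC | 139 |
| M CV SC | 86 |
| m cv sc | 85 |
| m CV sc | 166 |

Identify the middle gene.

cv

The two most frequent reciprocal classes, M CV sc and m cv SC, are the parental types, so the F1 was M CV sc / m cv SC.
The two rarest classes, M cv sc and m CV SC, are the double crossovers. Comparing them with the parentals, only the cv allele has switched, so cv is the middle locus and the order is m – cv – sc.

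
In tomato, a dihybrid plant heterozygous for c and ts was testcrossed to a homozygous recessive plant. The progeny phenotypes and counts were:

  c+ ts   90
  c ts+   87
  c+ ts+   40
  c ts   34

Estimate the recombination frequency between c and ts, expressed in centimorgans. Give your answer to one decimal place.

29.5 centimorgans

The two most frequent classes, c+ ts (90) and c ts+ (87), are the parental types, so the F1 was c+ ts / c ts+.
The recombinant classes are c+ ts+ and c ts: 40 + 34 = 74.
Recombination frequency = 74/251 = 0.2948 ≈ 29.5%, i.e. 29.5 centimorgans.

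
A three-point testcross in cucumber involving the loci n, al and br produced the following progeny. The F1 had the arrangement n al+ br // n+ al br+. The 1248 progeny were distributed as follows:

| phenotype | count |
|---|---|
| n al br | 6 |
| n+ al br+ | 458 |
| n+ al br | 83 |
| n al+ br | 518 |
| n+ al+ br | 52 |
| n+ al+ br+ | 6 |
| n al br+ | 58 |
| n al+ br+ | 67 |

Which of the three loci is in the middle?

The two rarest classes, n al br and n+ al+ br+, are the double crossovers. Comparing them with the parentals, only the al allele has switched, so al is the middle locus and the order is n – al – br.

al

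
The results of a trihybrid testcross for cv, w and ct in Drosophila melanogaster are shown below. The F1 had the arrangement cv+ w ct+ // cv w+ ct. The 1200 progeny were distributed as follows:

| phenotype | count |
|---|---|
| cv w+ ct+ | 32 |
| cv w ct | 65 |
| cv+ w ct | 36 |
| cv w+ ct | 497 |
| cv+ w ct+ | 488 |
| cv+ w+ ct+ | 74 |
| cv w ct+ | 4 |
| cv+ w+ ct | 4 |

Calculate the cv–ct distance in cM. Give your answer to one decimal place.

6.3 cM

The two rarest classes, cv w ct+ and cv+ w+ ct, are the double crossovers. Comparing them with the parentals, only the cv allele has switched, so cv is the middle locus and the order is ct – cv – w.
Crossovers in the ct–cv interval produce the single-crossover classes cv+ w ct and cv w+ ct+ (36 + 32 = 68) plus the double crossovers (8).
RF(ct–cv) = (68 + 8) / 1200 = 76/1200 = 0.0633 → 6.3 cM.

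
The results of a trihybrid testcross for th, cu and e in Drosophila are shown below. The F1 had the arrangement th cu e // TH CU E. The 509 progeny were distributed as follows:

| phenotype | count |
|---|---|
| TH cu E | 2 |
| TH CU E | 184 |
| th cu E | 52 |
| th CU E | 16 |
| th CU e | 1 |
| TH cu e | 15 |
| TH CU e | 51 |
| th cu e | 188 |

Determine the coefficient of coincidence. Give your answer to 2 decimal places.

The two rarest classes, th CU e and TH cu E, are the double crossovers. Comparing them with the parentals, only the cu allele has switched, so cu is the middle locus and the order is e – cu – th.
e–cu: (103 + 3)/509 = 0.2083; cu–th: (31 + 3)/509 = 0.0668.
Expected DCO frequency = 0.2083 × 0.0668 ≈ 0.01391; observed = 3/509 ≈ 0.00589.
Coefficient of coincidence = 0.00589/0.01391 ≈ 0.42.

0.42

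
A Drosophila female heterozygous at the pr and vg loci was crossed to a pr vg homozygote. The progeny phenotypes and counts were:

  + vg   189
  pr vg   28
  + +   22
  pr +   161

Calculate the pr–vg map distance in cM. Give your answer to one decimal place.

The two most frequent classes, + vg (189) and pr + (161), are the parental types, so the F1 was + vg / pr +.
The recombinant classes are + + and pr vg: 22 + 28 = 50.
Recombination frequency = 50/400 = 0.1250 ≈ 12.5%, i.e. 12.5 cM.

12.5 cM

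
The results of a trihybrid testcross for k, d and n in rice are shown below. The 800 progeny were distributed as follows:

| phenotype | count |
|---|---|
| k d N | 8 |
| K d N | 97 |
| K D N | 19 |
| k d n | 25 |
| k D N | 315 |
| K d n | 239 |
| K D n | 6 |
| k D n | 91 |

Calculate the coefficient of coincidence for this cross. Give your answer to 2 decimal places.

0.96

The two most frequent reciprocal classes, K d n and k D N, are the parental types, so the F1 was K d n / k D N.
The two rarest classes, K D n and k d N, are the double crossovers. Comparing them with the parentals, only the d allele has switched, so d is the middle locus and the order is n – d – k.
n–d: (188 + 14)/800 = 0.2525; d–k: (44 + 14)/800 = 0.0725.
Expected DCO frequency = 0.2525 × 0.0725 ≈ 0.01831; observed = 14/800 ≈ 0.01750.
Coefficient of coincidence = 0.01750/0.01831 ≈ 0.96.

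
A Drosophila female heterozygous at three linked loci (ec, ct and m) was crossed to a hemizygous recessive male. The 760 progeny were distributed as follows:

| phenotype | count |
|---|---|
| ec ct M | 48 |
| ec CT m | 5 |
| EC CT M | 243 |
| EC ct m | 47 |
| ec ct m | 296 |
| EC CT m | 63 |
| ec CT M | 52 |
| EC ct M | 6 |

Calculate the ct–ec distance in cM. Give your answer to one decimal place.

14.5 cM

The two most frequent reciprocal classes, ec ct m and EC CT M, are the parental types, so the F1 was ec ct m / EC CT M.
The two rarest classes, ec CT m and EC ct M, are the double crossovers. Comparing them with the parentals, only the ct allele has switched, so ct is the middle locus and the order is m – ct – ec.
Crossovers in the ct–ec interval produce the single-crossover classes EC ct m and ec CT M (47 + 52 = 99) plus the double crossovers (11).
RF(ct–ec) = (99 + 11) / 760 = 110/760 = 0.1447 → 14.5 cM.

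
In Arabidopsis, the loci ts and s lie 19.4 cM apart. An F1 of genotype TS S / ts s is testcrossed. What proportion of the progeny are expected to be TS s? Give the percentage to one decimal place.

9.7%

A map distance of 19.4 cM corresponds to a recombination frequency of 0.194.
The F1 is TS S / ts s, so TS s is a recombinant gamete class with expected frequency r/2 = 0.194/2 = 0.0970.
That is 0.0970 = 9.7% of the progeny.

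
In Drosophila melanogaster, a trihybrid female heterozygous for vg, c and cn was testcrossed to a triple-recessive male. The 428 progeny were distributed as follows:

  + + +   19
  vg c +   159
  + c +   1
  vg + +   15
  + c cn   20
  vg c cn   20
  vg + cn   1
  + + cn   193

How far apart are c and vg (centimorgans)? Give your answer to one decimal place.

8.6 centimorgans

The two most frequent reciprocal classes, + + cn and vg c +, are the parental types, so the F1 was + + cn / vg c +.
The two rarest classes, vg + cn and + c +, are the double crossovers. Comparing them with the parentals, only the vg allele has switched, so vg is the middle locus and the order is cn – vg – c.
Crossovers in the vg–c interval produce the single-crossover classes + c cn and vg + + (20 + 15 = 35) plus the double crossovers (2).
RF(vg–c) = (35 + 2) / 428 = 37/428 = 0.0864 → 8.6 centimorgans.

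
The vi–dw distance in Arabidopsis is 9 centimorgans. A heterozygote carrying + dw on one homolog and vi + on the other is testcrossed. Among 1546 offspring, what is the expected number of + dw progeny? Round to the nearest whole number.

A map distance of 9 centimorgans corresponds to a recombination frequency of 0.090.
The F1 is + dw / vi +, so + dw is a parental gamete class with expected frequency (1 − r)/2 = 0.910/2 = 0.4550.
Expected number = 0.4550 × 1546 = 703.43 ≈ 703.

703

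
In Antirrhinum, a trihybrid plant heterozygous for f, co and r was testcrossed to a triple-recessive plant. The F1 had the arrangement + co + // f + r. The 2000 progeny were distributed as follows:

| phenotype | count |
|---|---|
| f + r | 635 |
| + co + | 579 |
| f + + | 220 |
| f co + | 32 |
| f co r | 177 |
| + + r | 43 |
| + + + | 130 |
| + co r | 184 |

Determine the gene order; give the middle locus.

The two rarest classes, f co + and + + r, are the double crossovers. Comparing them with the parentals, only the f allele has switched, so f is the middle locus and the order is co – f – r.

f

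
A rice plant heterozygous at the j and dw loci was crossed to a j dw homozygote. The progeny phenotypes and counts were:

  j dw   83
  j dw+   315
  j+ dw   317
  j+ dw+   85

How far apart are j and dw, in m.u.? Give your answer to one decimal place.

21.0 m.u.

The two most frequent classes, j+ dw (317) and j dw+ (315), are the parental types, so the F1 was j+ dw / j dw+.
The recombinant classes are j+ dw+ and j dw: 85 + 83 = 168.
Recombination frequency = 168/800 = 0.2100 ≈ 21.0%, i.e. 21.0 m.u.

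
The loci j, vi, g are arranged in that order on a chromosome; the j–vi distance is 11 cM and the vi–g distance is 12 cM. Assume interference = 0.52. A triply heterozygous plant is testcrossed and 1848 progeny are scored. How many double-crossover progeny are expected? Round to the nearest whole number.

12

Map distances give recombination frequencies of 0.110 and 0.120 for the two intervals.
With interference 0.52 (so coincidence = 0.48), expected double-crossover frequency = 0.110 × 0.120 × 0.48 = 0.00634.
Expected number = 0.00634 × 1848 = 11.71 ≈ 12.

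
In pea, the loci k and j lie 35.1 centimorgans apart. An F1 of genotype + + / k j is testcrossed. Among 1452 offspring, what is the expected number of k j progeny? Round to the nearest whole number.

471

A map distance of 35.1 centimorgans corresponds to a recombination frequency of 0.351.
The F1 is + + / k j, so k j is a parental gamete class with expected frequency (1 − r)/2 = 0.649/2 = 0.3245.
Expected number = 0.3245 × 1452 = 471.17 ≈ 471.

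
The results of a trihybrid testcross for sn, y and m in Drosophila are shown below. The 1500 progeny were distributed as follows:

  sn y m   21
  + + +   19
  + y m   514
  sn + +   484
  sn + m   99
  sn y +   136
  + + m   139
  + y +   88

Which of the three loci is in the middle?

sn

The two most frequent reciprocal classes, sn + + and + y m, are the parental types, so the F1 was sn + + / + y m.
The two rarest classes, + + + and sn y m, are the double crossovers. Comparing them with the parentals, only the sn allele has switched, so sn is the middle locus and the order is y – sn – m.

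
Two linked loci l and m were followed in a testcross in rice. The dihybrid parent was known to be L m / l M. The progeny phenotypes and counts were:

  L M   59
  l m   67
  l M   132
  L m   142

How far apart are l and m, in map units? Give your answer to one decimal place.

31.5 map units

The recombinant classes are L M and l m: 59 + 67 = 126.
Recombination frequency = 126/400 = 0.3150 ≈ 31.5%, i.e. 31.5 map units.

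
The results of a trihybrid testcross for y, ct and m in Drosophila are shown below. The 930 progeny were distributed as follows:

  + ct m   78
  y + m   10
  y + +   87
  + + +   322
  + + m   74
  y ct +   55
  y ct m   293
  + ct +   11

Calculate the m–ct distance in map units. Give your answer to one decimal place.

The two most frequent reciprocal classes, + + + and y ct m, are the parental types, so the F1 was + + + / y ct m.
The two rarest classes, + ct + and y + m, are the double crossovers. Comparing them with the parentals, only the ct allele has switched, so ct is the middle locus and the order is m – ct – y.
Crossovers in the m–ct interval produce the single-crossover classes + + m and y ct + (74 + 55 = 129) plus the double crossovers (21).
RF(m–ct) = (129 + 21) / 930 = 150/930 = 0.1613 → 16.1 map units.

16.1 map units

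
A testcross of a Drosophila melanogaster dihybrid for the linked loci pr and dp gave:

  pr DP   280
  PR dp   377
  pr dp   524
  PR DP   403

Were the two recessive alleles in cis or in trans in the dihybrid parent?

cis

The two most frequent classes are PR DP (403) and pr dp (524); these are the parental (non-recombinant) types.
So the F1 carried PR DP on one chromosome and pr dp on the other — the recessive alleles are on the same chromosome (cis / coupling).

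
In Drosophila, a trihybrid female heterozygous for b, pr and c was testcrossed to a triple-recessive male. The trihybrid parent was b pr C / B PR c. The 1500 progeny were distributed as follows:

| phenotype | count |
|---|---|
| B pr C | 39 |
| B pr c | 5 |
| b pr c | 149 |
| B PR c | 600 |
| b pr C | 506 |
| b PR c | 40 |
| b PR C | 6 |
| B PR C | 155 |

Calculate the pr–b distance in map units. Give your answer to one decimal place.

The two rarest classes, b PR C and B pr c, are the double crossovers. Comparing them with the parentals, only the pr allele has switched, so pr is the middle locus and the order is b – pr – c.
Crossovers in the b–pr interval produce the single-crossover classes B pr C and b PR c (39 + 40 = 79) plus the double crossovers (11).
RF(b–pr) = (79 + 11) / 1500 = 90/1500 = 0.0600 → 6.0 map units.

6.0 map units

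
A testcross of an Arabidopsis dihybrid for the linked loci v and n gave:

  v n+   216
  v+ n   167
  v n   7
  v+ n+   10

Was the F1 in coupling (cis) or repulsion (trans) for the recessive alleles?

trans

The two most frequent classes are v+ n (167) and v n+ (216); these are the parental (non-recombinant) types.
So the F1 carried v+ n on one chromosome and v n+ on the other — the recessive alleles are on opposite chromosomes (trans / repulsion).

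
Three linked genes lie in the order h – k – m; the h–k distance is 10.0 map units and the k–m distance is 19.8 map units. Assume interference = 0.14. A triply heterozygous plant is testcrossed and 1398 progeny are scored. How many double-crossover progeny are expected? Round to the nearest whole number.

24

Map distances give recombination frequencies of 0.100 and 0.198 for the two intervals.
With interference 0.14 (so coincidence = 0.86), expected double-crossover frequency = 0.100 × 0.198 × 0.86 = 0.01703.
Expected number = 0.01703 × 1398 = 23.81 ≈ 24.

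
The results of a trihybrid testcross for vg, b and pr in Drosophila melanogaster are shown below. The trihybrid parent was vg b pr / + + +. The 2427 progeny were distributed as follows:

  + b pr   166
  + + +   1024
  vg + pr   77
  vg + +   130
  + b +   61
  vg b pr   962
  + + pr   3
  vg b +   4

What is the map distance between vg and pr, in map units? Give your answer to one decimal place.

The two rarest classes, vg b + and + + pr, are the double crossovers. Comparing them with the parentals, only the pr allele has switched, so pr is the middle locus and the order is vg – pr – b.
Crossovers in the vg–pr interval produce the single-crossover classes + b pr and vg + + (166 + 130 = 296) plus the double crossovers (7).
RF(vg–pr) = (296 + 7) / 2427 = 303/2427 = 0.1248 → 12.5 map units.

12.5 map units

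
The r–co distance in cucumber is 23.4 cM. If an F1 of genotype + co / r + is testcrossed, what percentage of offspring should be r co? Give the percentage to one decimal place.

A map distance of 23.4 cM corresponds to a recombination frequency of 0.234.
The F1 is + co / r +, so r co is a recombinant gamete class with expected frequency r/2 = 0.234/2 = 0.1170.
That is 0.1170 = 11.7% of the progeny.

11.7%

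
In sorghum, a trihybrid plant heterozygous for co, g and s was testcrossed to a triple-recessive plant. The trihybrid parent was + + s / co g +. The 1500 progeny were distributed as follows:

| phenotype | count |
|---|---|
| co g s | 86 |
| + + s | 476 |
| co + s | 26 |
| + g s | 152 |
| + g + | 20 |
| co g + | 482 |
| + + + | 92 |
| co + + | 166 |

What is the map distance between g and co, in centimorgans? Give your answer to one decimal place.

24.3 centimorgans

The two rarest classes, co + s and + g +, are the double crossovers. Comparing them with the parentals, only the co allele has switched, so co is the middle locus and the order is s – co – g.
Crossovers in the co–g interval produce the single-crossover classes + g s and co + + (152 + 166 = 318) plus the double crossovers (46).
RF(co–g) = (318 + 46) / 1500 = 364/1500 = 0.2427 → 24.3 centimorgans.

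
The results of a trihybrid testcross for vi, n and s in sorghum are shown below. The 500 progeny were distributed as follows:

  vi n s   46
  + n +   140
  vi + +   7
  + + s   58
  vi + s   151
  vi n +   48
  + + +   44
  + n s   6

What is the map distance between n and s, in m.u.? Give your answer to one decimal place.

20.6 m.u.

The two most frequent reciprocal classes, vi + s and + n +, are the parental types, so the F1 was vi + s / + n +.
The two rarest classes, vi + + and + n s, are the double crossovers. Comparing them with the parentals, only the s allele has switched, so s is the middle locus and the order is vi – s – n.
Crossovers in the s–n interval produce the single-crossover classes vi n s and + + + (46 + 44 = 90) plus the double crossovers (13).
RF(s–n) = (90 + 13) / 500 = 103/500 = 0.2060 → 20.6 m.u.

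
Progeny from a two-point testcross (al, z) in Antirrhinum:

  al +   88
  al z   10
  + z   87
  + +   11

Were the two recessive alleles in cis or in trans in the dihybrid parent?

The two most frequent classes are + z (87) and al + (88); these are the parental (non-recombinant) types.
So the F1 carried + z on one chromosome and al + on the other — the recessive alleles are on opposite chromosomes (trans / repulsion).

trans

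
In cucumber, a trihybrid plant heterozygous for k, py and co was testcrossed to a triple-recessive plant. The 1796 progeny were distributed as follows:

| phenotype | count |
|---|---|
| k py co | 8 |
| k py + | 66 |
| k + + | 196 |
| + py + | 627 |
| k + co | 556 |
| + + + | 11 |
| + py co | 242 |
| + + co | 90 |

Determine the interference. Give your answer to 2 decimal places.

The two most frequent reciprocal classes, + py + and k + co, are the parental types, so the F1 was + py + / k + co.
The two rarest classes, + + + and k py co, are the double crossovers. Comparing them with the parentals, only the py allele has switched, so py is the middle locus and the order is k – py – co.
k–py: (156 + 19)/1796 = 0.0974; py–co: (438 + 19)/1796 = 0.2545.
Expected DCO frequency = 0.0974 × 0.2545 ≈ 0.02479; observed = 19/1796 ≈ 0.01058.
Coefficient of coincidence = 0.01058/0.02479 ≈ 0.43; interference = 1 − 0.43 = 0.57.

0.57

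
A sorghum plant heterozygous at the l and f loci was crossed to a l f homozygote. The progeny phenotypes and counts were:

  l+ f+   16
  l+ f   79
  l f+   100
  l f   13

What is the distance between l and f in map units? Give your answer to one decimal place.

13.9 map units

The two most frequent classes, l+ f (79) and l f+ (100), are the parental types, so the F1 was l+ f / l f+.
The recombinant classes are l+ f+ and l f: 16 + 13 = 29.
Recombination frequency = 29/208 = 0.1394 ≈ 13.9%, i.e. 13.9 map units.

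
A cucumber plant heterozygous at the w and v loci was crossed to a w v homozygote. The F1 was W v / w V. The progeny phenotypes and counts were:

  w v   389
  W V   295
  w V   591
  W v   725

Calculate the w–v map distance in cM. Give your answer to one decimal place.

34.2 cM

The recombinant classes are W V and w v: 295 + 389 = 684.
Recombination frequency = 684/2000 = 0.3420 ≈ 34.2%, i.e. 34.2 cM.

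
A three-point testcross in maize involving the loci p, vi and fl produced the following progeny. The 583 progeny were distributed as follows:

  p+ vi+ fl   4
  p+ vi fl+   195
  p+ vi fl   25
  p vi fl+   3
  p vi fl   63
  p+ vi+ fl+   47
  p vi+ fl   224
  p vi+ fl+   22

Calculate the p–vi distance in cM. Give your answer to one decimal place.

The two most frequent reciprocal classes, p+ vi fl+ and p vi+ fl, are the parental types, so the F1 was p+ vi fl+ / p vi+ fl.
The two rarest classes, p vi fl+ and p+ vi+ fl, are the double crossovers. Comparing them with the parentals, only the p allele has switched, so p is the middle locus and the order is vi – p – fl.
Crossovers in the vi–p interval produce the single-crossover classes p+ vi+ fl+ and p vi fl (47 + 63 = 110) plus the double crossovers (7).
RF(vi–p) = (110 + 7) / 583 = 117/583 = 0.2007 → 20.1 cM.

20.1 cM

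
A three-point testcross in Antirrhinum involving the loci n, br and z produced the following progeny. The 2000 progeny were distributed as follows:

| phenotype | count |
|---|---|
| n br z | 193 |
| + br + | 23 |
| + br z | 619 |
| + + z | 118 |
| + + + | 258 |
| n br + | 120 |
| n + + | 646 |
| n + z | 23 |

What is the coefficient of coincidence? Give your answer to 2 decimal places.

The two most frequent reciprocal classes, n + + and + br z, are the parental types, so the F1 was n + + / + br z.
The two rarest classes, n + z and + br +, are the double crossovers. Comparing them with the parentals, only the z allele has switched, so z is the middle locus and the order is br – z – n.
br–z: (238 + 46)/2000 = 0.1420; z–n: (451 + 46)/2000 = 0.2485.
Expected DCO frequency = 0.1420 × 0.2485 ≈ 0.03529; observed = 46/2000 ≈ 0.02300.
Coefficient of coincidence = 0.02300/0.03529 ≈ 0.65.

0.65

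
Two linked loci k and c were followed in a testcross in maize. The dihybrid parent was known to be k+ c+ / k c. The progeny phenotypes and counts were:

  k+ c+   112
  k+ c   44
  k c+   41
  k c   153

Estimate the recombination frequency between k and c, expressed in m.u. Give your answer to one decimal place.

24.3 m.u.

The recombinant classes are k+ c and k c+: 44 + 41 = 85.
Recombination frequency = 85/350 = 0.2429 ≈ 24.3%, i.e. 24.3 m.u.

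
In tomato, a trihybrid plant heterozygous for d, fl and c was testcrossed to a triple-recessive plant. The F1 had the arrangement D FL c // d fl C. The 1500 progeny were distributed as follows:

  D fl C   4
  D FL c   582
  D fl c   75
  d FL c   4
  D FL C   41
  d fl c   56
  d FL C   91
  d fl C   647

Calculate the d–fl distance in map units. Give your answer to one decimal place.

The two rarest classes, d FL c and D fl C, are the double crossovers. Comparing them with the parentals, only the d allele has switched, so d is the middle locus and the order is fl – d – c.
Crossovers in the fl–d interval produce the single-crossover classes D fl c and d FL C (75 + 91 = 166) plus the double crossovers (8).
RF(fl–d) = (166 + 8) / 1500 = 174/1500 = 0.1160 → 11.6 map units.

11.6 map units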